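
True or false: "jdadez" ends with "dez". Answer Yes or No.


Input string: 'jdadez'
Suffix to check: 'dez'
Last 3 characters of input: 'dez'
Match: True
Result: Yes


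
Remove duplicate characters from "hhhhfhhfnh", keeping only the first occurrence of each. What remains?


Input: 'hhhhfhhfnh'
Operation: keep first occurrence of each character
Scan: s[0]='h' new -> keep; s[1]='h' seen -> skip; s[2]='h' seen -> skip; s[3]='h' seen -> skip; s[4]='f' new -> keep; s[5]='h' seen -> skip; s[6]='h' seen -> skip; s[7]='f' seen -> skip; s[8]='n' new -> keep; s[9]='h' seen -> skip
Result: hfn


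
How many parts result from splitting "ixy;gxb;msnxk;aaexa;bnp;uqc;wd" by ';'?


Input string: 'ixy;gxb;msnxk;aaexa;bnp;uqc;wd'
Delimiter: ';'
Split result: 'ixy', 'gxb', 'msnxk', 'aaexa', 'bnp', 'uqc', 'wd'
Number of parts: 7


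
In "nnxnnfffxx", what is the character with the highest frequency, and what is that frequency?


Input: 'nnxnnfffxx'
Operation: tally each character
Counts: 'f':3, 'n':4, 'x':3
Maximum: 'n' appears 4 times


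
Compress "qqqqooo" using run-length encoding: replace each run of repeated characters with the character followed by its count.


Input: 'qqqqooo'
Operation: identify consecutive runs
Runs: 'qqqq' -> q4, 'ooo' -> o3
Encoded: q4o3


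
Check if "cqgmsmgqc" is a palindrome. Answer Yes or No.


Input string: 'cqgmsmgqc'
Reversed: 'cqgmsmgqc'
Compare pairs: s[0]='c' vs s[8]='c' (match), s[1]='q' vs s[7]='q' (match), s[2]='g' vs s[6]='g' (match), s[3]='m' vs s[5]='m' (match)
Palindrome: Yes


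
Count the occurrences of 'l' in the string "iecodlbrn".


Input string: 'iecodlbrn'
Target character: 'l'
Scan each position: s[5]='l'
Matches found at indices: 5
Total: 1


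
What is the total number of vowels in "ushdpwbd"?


Input string: 'ushdpwbd'
Operation: count vowels (a, e, i, o, u)
Scan: s[0]='u' (vowel), s[1]='s', s[2]='h', s[3]='d', s[4]='p', s[5]='w', s[6]='b', s[7]='d'
Vowels found: 1
Result: 1


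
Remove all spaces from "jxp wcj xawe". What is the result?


Input string: 'jxp wcj xawe'
Operation: remove all spaces
Words: 'jxp', 'wcj', 'xawe'
Join without spaces: jxpwcjxawe


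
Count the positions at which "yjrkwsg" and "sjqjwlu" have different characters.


String 1: 'yjrkwsg'
String 2: 'sjqjwlu'
Compare each position: pos 0: 'y'!='s', pos 1: 'j'=='j', pos 2: 'r'!='q', pos 3: 'k'!='j', pos 4: 'w'=='w', pos 5: 's'!='l', pos 6: 'g'!='u'
Differing positions: 5
Hamming distance: 5


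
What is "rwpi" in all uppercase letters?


Input string: 'rwpi'
Operation: convert each letter to uppercase
Mapping: 'r'->'R', 'w'->'W', 'p'->'P', 'i'->'I'
Result: RWPI


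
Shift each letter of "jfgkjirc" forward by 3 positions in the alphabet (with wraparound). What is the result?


Input: 'jfgkjirc', shift = 3
Operation: for each letter, (position + 3) mod 26
Mapping: 'j'(9+3=12)->'m', 'f'(5+3=8)->'i', 'g'(6+3=9)->'j', 'k'(10+3=13)->'n', 'j'(9+3=12)->'m', 'i'(8+3=11)->'l', 'r'(17+3=20)->'u', 'c'(2+3=5)->'f'
Result: mijnmluf


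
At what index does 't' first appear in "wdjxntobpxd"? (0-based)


Input string: 'wdjxntobpxd'
Target: 't'
Scanning left to right: s[0]='w', s[1]='d', s[2]='j', s[3]='x', s[4]='n', s[5]='t'
First match at index: 5


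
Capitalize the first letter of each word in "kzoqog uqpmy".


Input string: 'kzoqog uqpmy'
Operation: capitalize first letter of each word
Word transformations: 'kzoqog'->'Kzoqog', 'uqpmy'->'Uqpmy'
Result: Kzoqog Uqpmy


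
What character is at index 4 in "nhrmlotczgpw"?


Input string: 'nhrmlotczgpw'
Operation: get character at index 4
Index mapping: s[0]='n', s[1]='h', s[2]='r', s[3]='m', s[4]='l'
Result: 'l'


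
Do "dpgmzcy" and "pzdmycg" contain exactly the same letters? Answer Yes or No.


String 1: 'dpgmzcy' -> sorted: 'cdgmpyz'
String 2: 'pzdmycg' -> sorted: 'cdgmpyz'
Compare sorted forms: 'cdgmpyz' == 'cdgmpyz'
Anagram: Yes


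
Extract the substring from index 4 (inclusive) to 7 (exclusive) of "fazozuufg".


Input string: 'fazozuufg'
Operation: slice [4:7]
Extract characters: s[4]='z', s[5]='u', s[6]='u'
Result: zuu


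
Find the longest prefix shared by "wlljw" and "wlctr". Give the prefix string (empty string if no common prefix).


String 1: 'wlljw'
String 2: 'wlctr'
Compare position by position:
pos 0: 'w' vs 'w' match
pos 1: 'l' vs 'l' match
pos 2: 'l' vs 'c' differ -> stop
Longest common prefix: "wl" (length 2)


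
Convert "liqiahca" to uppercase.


Input string: 'liqiahca'
Operation: convert each letter to uppercase
Mapping: 'l'->'L', 'i'->'I', 'q'->'Q', 'i'->'I', 'a'->'A', 'h'->'H', 'c'->'C', 'a'->'A'
Result: LIQIAHCA


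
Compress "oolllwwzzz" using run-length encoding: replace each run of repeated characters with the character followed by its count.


Input: 'oolllwwzzz'
Operation: identify consecutive runs
Runs: 'oo' -> o2, 'lll' -> l3, 'ww' -> w2, 'zzz' -> z3
Encoded: o2l3w2z3


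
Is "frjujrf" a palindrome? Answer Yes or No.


Input string: 'frjujrf'
Reversed: 'frjujrf'
Compare pairs: s[0]='f' vs s[6]='f' (match), s[1]='r' vs s[5]='r' (match), s[2]='j' vs s[4]='j' (match)
Palindrome: Yes


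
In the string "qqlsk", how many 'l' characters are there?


Input string: 'qqlsk'
Target character: 'l'
Scan each position: s[2]='l'
Matches found at indices: 2
Total: 1


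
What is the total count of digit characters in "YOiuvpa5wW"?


Input string: 'YOiuvpa5wW'
Operation: count digit characters (0-9)
Scan: 'Y', 'O', 'i', 'u', 'v', 'p', 'a', '5'(digit), 'w', 'W'
Digits found: 1
Result: 1


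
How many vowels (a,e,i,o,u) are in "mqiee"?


Input string: 'mqiee'
Operation: count vowels (a, e, i, o, u)
Scan: s[0]='m', s[1]='q', s[2]='i' (vowel), s[3]='e' (vowel), s[4]='e' (vowel)
Vowels found: 3
Result: 3


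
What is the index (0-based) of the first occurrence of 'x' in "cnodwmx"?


Input string: 'cnodwmx'
Target: 'x'
Scanning left to right: s[0]='c', s[1]='n', s[2]='o', s[3]='d', s[4]='w', s[5]='m', s[6]='x'
First match at index: 6


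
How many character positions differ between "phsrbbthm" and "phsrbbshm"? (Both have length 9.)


String 1: 'phsrbbthm'
String 2: 'phsrbbshm'
Compare each position: pos 0: 'p'=='p', pos 1: 'h'=='h', pos 2: 's'=='s', pos 3: 'r'=='r', pos 4: 'b'=='b', pos 5: 'b'=='b', pos 6: 't'!='s', pos 7: 'h'=='h', pos 8: 'm'=='m'
Differing positions: 1
Hamming distance: 1


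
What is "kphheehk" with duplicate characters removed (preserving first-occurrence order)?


Input: 'kphheehk'
Operation: keep first occurrence of each character
Scan: s[0]='k' new -> keep; s[1]='p' new -> keep; s[2]='h' new -> keep; s[3]='h' seen -> skip; s[4]='e' new -> keep; s[5]='e' seen -> skip; s[6]='h' seen -> skip; s[7]='k' seen -> skip
Result: kphe


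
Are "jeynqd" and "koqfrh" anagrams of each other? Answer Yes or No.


String 1: 'jeynqd' -> sorted: 'dejnqy'
String 2: 'koqfrh' -> sorted: 'fhkoqr'
Compare sorted forms: 'dejnqy' != 'fhkoqr'
Anagram: No


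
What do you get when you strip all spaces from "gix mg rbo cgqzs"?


Input string: 'gix mg rbo cgqzs'
Operation: remove all spaces
Words: 'gix', 'mg', 'rbo', 'cgqzs'
Join without spaces: gixmgrbocgqzs


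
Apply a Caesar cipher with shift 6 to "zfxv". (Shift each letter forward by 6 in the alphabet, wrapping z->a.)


Input: 'zfxv', shift = 6
Operation: for each letter, (position + 6) mod 26
Mapping: 'z'(25+6=31, 31 mod 26=5)->'f', 'f'(5+6=11)->'l', 'x'(23+6=29, 29 mod 26=3)->'d', 'v'(21+6=27, 27 mod 26=1)->'b'
Result: fldb


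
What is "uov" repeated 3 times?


Input string: 'uov'
Operation: repeat 3 times
Concatenation: 'uov' + 'uov' + 'uov'
Result: uovuovuov


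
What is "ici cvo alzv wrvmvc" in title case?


Input string: 'ici cvo alzv wrvmvc'
Operation: capitalize first letter of each word
Word transformations: 'ici'->'Ici', 'cvo'->'Cvo', 'alzv'->'Alzv', 'wrvmvc'->'Wrvmvc'
Result: Ici Cvo Alzv Wrvmvc


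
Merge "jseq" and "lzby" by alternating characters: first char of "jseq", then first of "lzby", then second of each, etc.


String 1: 'jseq'
String 2: 'lzby'
Operation: alternate characters
Pairs: 'j'+'l', 's'+'z', 'e'+'b', 'q'+'y'
Result: jlszebqy


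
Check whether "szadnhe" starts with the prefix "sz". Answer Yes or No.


Input string: 'szadnhe'
Prefix to check: 'sz'
First 2 characters of input: 'sz'
Match: True
Result: Yes


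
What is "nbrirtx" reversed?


Input string: 'nbrirtx'
Operation: reverse character order
Original order: 'n' -> 'b' -> 'r' -> 'i' -> 'r' -> 't' -> 'x'
Reversed order: 'x' -> 't' -> 'r' -> 'i' -> 'r' -> 'b' -> 'n'
Result: xtrirbn


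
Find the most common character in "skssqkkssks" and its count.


Input: 'skssqkkssks'
Operation: tally each character
Counts: 'k':4, 'q':1, 's':6
Maximum: 's' appears 6 times


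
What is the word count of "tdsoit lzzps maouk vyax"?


Input string: 'tdsoit lzzps maouk vyax'
Operation: split by spaces
Words found: 'tdsoit', 'lzzps', 'maouk', 'vyax'
Word count: 4


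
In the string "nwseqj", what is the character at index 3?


Input string: 'nwseqj'
Operation: get character at index 3
Index mapping: s[0]='n', s[1]='w', s[2]='s', s[3]='e'
Result: 'e'


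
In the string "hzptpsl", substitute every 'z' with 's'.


Input string: 'hzptpsl'
Operation: replace 'z' with 's'
Positions of 'z': 1
After replacement: hsptpsl


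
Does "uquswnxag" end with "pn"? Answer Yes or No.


Input string: 'uquswnxag'
Suffix to check: 'pn'
Last 2 characters of input: 'ag'
Match: False
Result: No


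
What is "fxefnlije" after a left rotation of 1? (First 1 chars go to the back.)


Input: 'fxefnlije', shift = 1
Operation: split at index 1 and swap parts
Front part s[0:1] = 'f'
Back part s[1:] = 'xefnlije'
Rotated = back + front = 'xefnlije' + 'f'
Result: xefnlijef


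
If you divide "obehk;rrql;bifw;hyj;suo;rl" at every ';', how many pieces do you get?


Input string: 'obehk;rrql;bifw;hyj;suo;rl'
Delimiter: ';'
Split result: 'obehk', 'rrql', 'bifw', 'hyj', 'suo', 'rl'
Number of parts: 6


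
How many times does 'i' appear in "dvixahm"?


Input string: 'dvixahm'
Target character: 'i'
Scan each position: s[2]='i'
Matches found at indices: 2
Total: 1


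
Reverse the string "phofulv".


Input string: 'phofulv'
Operation: reverse character order
Original order: 'p' -> 'h' -> 'o' -> 'f' -> 'u' -> 'l' -> 'v'
Reversed order: 'v' -> 'l' -> 'u' -> 'f' -> 'o' -> 'h' -> 'p'
Result: vlufohp


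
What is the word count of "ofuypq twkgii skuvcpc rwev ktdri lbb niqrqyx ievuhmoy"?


Input string: 'ofuypq twkgii skuvcpc rwev ktdri lbb niqrqyx ievuhmoy'
Operation: split by spaces
Words found: 'ofuypq', 'twkgii', 'skuvcpc', 'rwev', 'ktdri', 'lbb', 'niqrqyx', 'ievuhmoy'
Word count: 8


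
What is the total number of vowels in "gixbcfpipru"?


Input string: 'gixbcfpipru'
Operation: count vowels (a, e, i, o, u)
Scan: s[0]='g', s[1]='i' (vowel), s[2]='x', s[3]='b', s[4]='c', s[5]='f', s[6]='p', s[7]='i' (vowel), s[8]='p', s[9]='r', s[10]='u' (vowel)
Vowels found: 3
Result: 3


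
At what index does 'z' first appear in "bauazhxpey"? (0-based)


Input string: 'bauazhxpey'
Target: 'z'
Scanning left to right: s[0]='b', s[1]='a', s[2]='u', s[3]='a', s[4]='z'
First match at index: 4


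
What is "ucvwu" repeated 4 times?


Input string: 'ucvwu'
Operation: repeat 4 times
Concatenation: 'ucvwu' + 'ucvwu' + 'ucvwu' + 'ucvwu'
Result: ucvwuucvwuucvwuucvwu


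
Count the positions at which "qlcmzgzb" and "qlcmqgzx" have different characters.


String 1: 'qlcmzgzb'
String 2: 'qlcmqgzx'
Compare each position: pos 0: 'q'=='q', pos 1: 'l'=='l', pos 2: 'c'=='c', pos 3: 'm'=='m', pos 4: 'z'!='q', pos 5: 'g'=='g', pos 6: 'z'=='z', pos 7: 'b'!='x'
Differing positions: 2
Hamming distance: 2


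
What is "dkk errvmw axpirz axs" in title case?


Input string: 'dkk errvmw axpirz axs'
Operation: capitalize first letter of each word
Word transformations: 'dkk'->'Dkk', 'errvmw'->'Errvmw', 'axpirz'->'Axpirz', 'axs'->'Axs'
Result: Dkk Errvmw Axpirz Axs


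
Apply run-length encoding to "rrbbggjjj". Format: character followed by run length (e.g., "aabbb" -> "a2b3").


Input: 'rrbbggjjj'
Operation: identify consecutive runs
Runs: 'rr' -> r2, 'bb' -> b2, 'gg' -> g2, 'jjj' -> j3
Encoded: r2b2g2j3


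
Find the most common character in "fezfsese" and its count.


Input: 'fezfsese'
Operation: tally each character
Counts: 'e':3, 'f':2, 's':2, 'z':1
Maximum: 'e' appears 3 times


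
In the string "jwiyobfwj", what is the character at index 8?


Input string: 'jwiyobfwj'
Operation: get character at index 8
Index mapping: s[0]='j', s[1]='w', s[2]='i', s[3]='y', s[4]='o', s[5]='b', s[6]='f', s[7]='w', s[8]='j'
Result: 'j'


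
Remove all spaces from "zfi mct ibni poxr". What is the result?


Input string: 'zfi mct ibni poxr'
Operation: remove all spaces
Words: 'zfi', 'mct', 'ibni', 'poxr'
Join without spaces: zfimctibnipoxr


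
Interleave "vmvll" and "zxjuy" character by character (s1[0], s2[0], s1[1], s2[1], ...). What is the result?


String 1: 'vmvll'
String 2: 'zxjuy'
Operation: alternate characters
Pairs: 'v'+'z', 'm'+'x', 'v'+'j', 'l'+'u', 'l'+'y'
Result: vzmxvjluly


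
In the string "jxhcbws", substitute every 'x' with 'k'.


Input string: 'jxhcbws'
Operation: replace 'x' with 'k'
Positions of 'x': 1
After replacement: jkhcbws


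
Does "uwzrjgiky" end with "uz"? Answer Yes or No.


Input string: 'uwzrjgiky'
Suffix to check: 'uz'
Last 2 characters of input: 'ky'
Match: False
Result: No


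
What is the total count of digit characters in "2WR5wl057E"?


Input string: '2WR5wl057E'
Operation: count digit characters (0-9)
Scan: '2'(digit), 'W', 'R', '5'(digit), 'w', 'l', '0'(digit), '5'(digit), '7'(digit), 'E'
Digits found: 5
Result: 5


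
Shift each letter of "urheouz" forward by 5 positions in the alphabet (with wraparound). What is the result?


Input: 'urheouz', shift = 5
Operation: for each letter, (position + 5) mod 26
Mapping: 'u'(20+5=25)->'z', 'r'(17+5=22)->'w', 'h'(7+5=12)->'m', 'e'(4+5=9)->'j', 'o'(14+5=19)->'t', 'u'(20+5=25)->'z', 'z'(25+5=30, 30 mod 26=4)->'e'
Result: zwmjtze


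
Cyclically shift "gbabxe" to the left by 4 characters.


Input: 'gbabxe', shift = 4
Operation: split at index 4 and swap parts
Front part s[0:4] = 'gbab'
Back part s[4:] = 'xe'
Rotated = back + front = 'xe' + 'gbab'
Result: xegbab


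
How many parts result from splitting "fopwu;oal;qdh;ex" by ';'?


Input string: 'fopwu;oal;qdh;ex'
Delimiter: ';'
Split result: 'fopwu', 'oal', 'qdh', 'ex'
Number of parts: 4


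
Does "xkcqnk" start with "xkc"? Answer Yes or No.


Input string: 'xkcqnk'
Prefix to check: 'xkc'
First 3 characters of input: 'xkc'
Match: True
Result: Yes


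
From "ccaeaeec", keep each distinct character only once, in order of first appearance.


Input: 'ccaeaeec'
Operation: keep first occurrence of each character
Scan: s[0]='c' new -> keep; s[1]='c' seen -> skip; s[2]='a' new -> keep; s[3]='e' new -> keep; s[4]='a' seen -> skip; s[5]='e' seen -> skip; s[6]='e' seen -> skip; s[7]='c' seen -> skip
Result: cae


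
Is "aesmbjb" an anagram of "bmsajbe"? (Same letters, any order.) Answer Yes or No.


String 1: 'bmsajbe' -> sorted: 'abbejms'
String 2: 'aesmbjb' -> sorted: 'abbejms'
Compare sorted forms: 'abbejms' == 'abbejms'
Anagram: Yes


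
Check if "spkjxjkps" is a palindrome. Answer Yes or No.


Input string: 'spkjxjkps'
Reversed: 'spkjxjkps'
Compare pairs: s[0]='s' vs s[8]='s' (match), s[1]='p' vs s[7]='p' (match), s[2]='k' vs s[6]='k' (match), s[3]='j' vs s[5]='j' (match)
Palindrome: Yes


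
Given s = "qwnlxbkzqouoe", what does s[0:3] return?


Input string: 'qwnlxbkzqouoe'
Operation: slice [0:3]
Extract characters: s[0]='q', s[1]='w', s[2]='n'
Result: qwn


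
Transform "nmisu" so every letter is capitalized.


Input string: 'nmisu'
Operation: convert each letter to uppercase
Mapping: 'n'->'N', 'm'->'M', 'i'->'I', 's'->'S', 'u'->'U'
Result: NMISU


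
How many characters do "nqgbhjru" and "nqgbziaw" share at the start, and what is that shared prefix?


String 1: 'nqgbhjru'
String 2: 'nqgbziaw'
Compare position by position:
pos 0: 'n' vs 'n' match
pos 1: 'q' vs 'q' match
pos 2: 'g' vs 'g' match
pos 3: 'b' vs 'b' match
pos 4: 'h' vs 'z' differ -> stop
Longest common prefix: "nqgb" (length 4)


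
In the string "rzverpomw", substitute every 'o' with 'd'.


Input string: 'rzverpomw'
Operation: replace 'o' with 'd'
Positions of 'o': 6
After replacement: rzverpdmw


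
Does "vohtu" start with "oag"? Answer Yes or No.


Input string: 'vohtu'
Prefix to check: 'oag'
First 3 characters of input: 'voh'
Match: False
Result: No


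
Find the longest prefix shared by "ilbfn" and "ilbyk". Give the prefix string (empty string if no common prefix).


String 1: 'ilbfn'
String 2: 'ilbyk'
Compare position by position:
pos 0: 'i' vs 'i' match
pos 1: 'l' vs 'l' match
pos 2: 'b' vs 'b' match
pos 3: 'f' vs 'y' differ -> stop
Longest common prefix: "ilb" (length 3)


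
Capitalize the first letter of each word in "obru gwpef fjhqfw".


Input string: 'obru gwpef fjhqfw'
Operation: capitalize first letter of each word
Word transformations: 'obru'->'Obru', 'gwpef'->'Gwpef', 'fjhqfw'->'Fjhqfw'
Result: Obru Gwpef Fjhqfw


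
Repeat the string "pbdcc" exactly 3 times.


Input string: 'pbdcc'
Operation: repeat 3 times
Concatenation: 'pbdcc' + 'pbdcc' + 'pbdcc'
Result: pbdccpbdccpbdcc


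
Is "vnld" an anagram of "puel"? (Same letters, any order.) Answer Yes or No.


String 1: 'puel' -> sorted: 'elpu'
String 2: 'vnld' -> sorted: 'dlnv'
Compare sorted forms: 'elpu' != 'dlnv'
Anagram: No


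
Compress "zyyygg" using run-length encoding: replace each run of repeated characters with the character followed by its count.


Input: 'zyyygg'
Operation: identify consecutive runs
Runs: 'z' -> z1, 'yyy' -> y3, 'gg' -> g2
Encoded: z1y3g2


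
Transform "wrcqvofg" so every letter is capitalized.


Input string: 'wrcqvofg'
Operation: convert each letter to uppercase
Mapping: 'w'->'W', 'r'->'R', 'c'->'C', 'q'->'Q', 'v'->'V', 'o'->'O', 'f'->'F', 'g'->'G'
Result: WRCQVOFG


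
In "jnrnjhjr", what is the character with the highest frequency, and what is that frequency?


Input: 'jnrnjhjr'
Operation: tally each character
Counts: 'h':1, 'j':3, 'n':2, 'r':2
Maximum: 'j' appears 3 times


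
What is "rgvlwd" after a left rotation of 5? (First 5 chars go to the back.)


Input: 'rgvlwd', shift = 5
Operation: split at index 5 and swap parts
Front part s[0:5] = 'rgvlw'
Back part s[5:] = 'd'
Rotated = back + front = 'd' + 'rgvlw'
Result: drgvlw


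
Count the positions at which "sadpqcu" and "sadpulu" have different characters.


String 1: 'sadpqcu'
String 2: 'sadpulu'
Compare each position: pos 0: 's'=='s', pos 1: 'a'=='a', pos 2: 'd'=='d', pos 3: 'p'=='p', pos 4: 'q'!='u', pos 5: 'c'!='l', pos 6: 'u'=='u'
Differing positions: 2
Hamming distance: 2


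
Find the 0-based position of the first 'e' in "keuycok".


Input string: 'keuycok'
Target: 'e'
Scanning left to right: s[0]='k', s[1]='e'
First match at index: 1


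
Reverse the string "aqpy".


Input string: 'aqpy'
Operation: reverse character order
Original order: 'a' -> 'q' -> 'p' -> 'y'
Reversed order: 'y' -> 'p' -> 'q' -> 'a'
Result: ypqa


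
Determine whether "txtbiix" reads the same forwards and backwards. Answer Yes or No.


Input string: 'txtbiix'
Reversed: 'xiibtxt'
Compare pairs: s[0]='t' vs s[6]='x' (mismatch), s[1]='x' vs s[5]='i' (mismatch), s[2]='t' vs s[4]='i' (mismatch)
Palindrome: No


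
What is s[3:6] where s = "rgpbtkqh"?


Input string: 'rgpbtkqh'
Operation: slice [3:6]
Extract characters: s[3]='b', s[4]='t', s[5]='k'
Result: btk


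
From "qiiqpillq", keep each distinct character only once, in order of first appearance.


Input: 'qiiqpillq'
Operation: keep first occurrence of each character
Scan: s[0]='q' new -> keep; s[1]='i' new -> keep; s[2]='i' seen -> skip; s[3]='q' seen -> skip; s[4]='p' new -> keep; s[5]='i' seen -> skip; s[6]='l' new -> keep; s[7]='l' seen -> skip; s[8]='q' seen -> skip
Result: qipl


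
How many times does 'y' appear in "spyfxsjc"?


Input string: 'spyfxsjc'
Target character: 'y'
Scan each position: s[2]='y'
Matches found at indices: 2
Total: 1


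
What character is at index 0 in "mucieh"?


Input string: 'mucieh'
Operation: get character at index 0
Index mapping: s[0]='m'
Result: 'm'


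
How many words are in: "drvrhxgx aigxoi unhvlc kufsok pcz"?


Input string: 'drvrhxgx aigxoi unhvlc kufsok pcz'
Operation: split by spaces
Words found: 'drvrhxgx', 'aigxoi', 'unhvlc', 'kufsok', 'pcz'
Word count: 5


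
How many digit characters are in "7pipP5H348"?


Input string: '7pipP5H348'
Operation: count digit characters (0-9)
Scan: '7'(digit), 'p', 'i', 'p', 'P', '5'(digit), 'H', '3'(digit), '4'(digit), '8'(digit)
Digits found: 5
Result: 5


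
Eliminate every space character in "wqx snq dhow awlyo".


Input string: 'wqx snq dhow awlyo'
Operation: remove all spaces
Words: 'wqx', 'snq', 'dhow', 'awlyo'
Join without spaces: wqxsnqdhowawlyo


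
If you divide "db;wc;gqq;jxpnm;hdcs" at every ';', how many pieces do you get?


Input string: 'db;wc;gqq;jxpnm;hdcs'
Delimiter: ';'
Split result: 'db', 'wc', 'gqq', 'jxpnm', 'hdcs'
Number of parts: 5


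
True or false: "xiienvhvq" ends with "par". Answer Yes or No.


Input string: 'xiienvhvq'
Suffix to check: 'par'
Last 3 characters of input: 'hvq'
Match: False
Result: No


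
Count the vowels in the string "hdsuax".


Input string: 'hdsuax'
Operation: count vowels (a, e, i, o, u)
Scan: s[0]='h', s[1]='d', s[2]='s', s[3]='u' (vowel), s[4]='a' (vowel), s[5]='x'
Vowels found: 2
Result: 2


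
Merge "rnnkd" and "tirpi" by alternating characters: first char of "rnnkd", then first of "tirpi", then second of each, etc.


String 1: 'rnnkd'
String 2: 'tirpi'
Operation: alternate characters
Pairs: 'r'+'t', 'n'+'i', 'n'+'r', 'k'+'p', 'd'+'i'
Result: rtninrkpdi


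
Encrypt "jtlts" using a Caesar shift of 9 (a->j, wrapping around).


Input: 'jtlts', shift = 9
Operation: for each letter, (position + 9) mod 26
Mapping: 'j'(9+9=18)->'s', 't'(19+9=28, 28 mod 26=2)->'c', 'l'(11+9=20)->'u', 't'(19+9=28, 28 mod 26=2)->'c', 's'(18+9=27, 27 mod 26=1)->'b'
Result: scucb


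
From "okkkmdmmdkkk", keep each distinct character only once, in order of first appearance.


Input: 'okkkmdmmdkkk'
Operation: keep first occurrence of each character
Scan: s[0]='o' new -> keep; s[1]='k' new -> keep; s[2]='k' seen -> skip; s[3]='k' seen -> skip; s[4]='m' new -> keep; s[5]='d' new -> keep; s[6]='m' seen -> skip; s[7]='m' seen -> skip; s[8]='d' seen -> skip; s[9]='k' seen -> skip; s[10]='k' seen -> skip; s[11]='k' seen -> skip
Result: okmd


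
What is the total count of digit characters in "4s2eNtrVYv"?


Input string: '4s2eNtrVYv'
Operation: count digit characters (0-9)
Scan: '4'(digit), 's', '2'(digit), 'e', 'N', 't', 'r', 'V', 'Y', 'v'
Digits found: 2
Result: 2


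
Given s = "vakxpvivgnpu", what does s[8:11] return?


Input string: 'vakxpvivgnpu'
Operation: slice [8:11]
Extract characters: s[8]='g', s[9]='n', s[10]='p'
Result: gnp


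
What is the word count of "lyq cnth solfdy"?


Input string: 'lyq cnth solfdy'
Operation: split by spaces
Words found: 'lyq', 'cnth', 'solfdy'
Word count: 3


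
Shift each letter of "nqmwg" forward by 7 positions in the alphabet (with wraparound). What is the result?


Input: 'nqmwg', shift = 7
Operation: for each letter, (position + 7) mod 26
Mapping: 'n'(13+7=20)->'u', 'q'(16+7=23)->'x', 'm'(12+7=19)->'t', 'w'(22+7=29, 29 mod 26=3)->'d', 'g'(6+7=13)->'n'
Result: uxtdn


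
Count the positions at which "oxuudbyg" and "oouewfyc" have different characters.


String 1: 'oxuudbyg'
String 2: 'oouewfyc'
Compare each position: pos 0: 'o'=='o', pos 1: 'x'!='o', pos 2: 'u'=='u', pos 3: 'u'!='e', pos 4: 'd'!='w', pos 5: 'b'!='f', pos 6: 'y'=='y', pos 7: 'g'!='c'
Differing positions: 5
Hamming distance: 5


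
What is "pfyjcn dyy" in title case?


Input string: 'pfyjcn dyy'
Operation: capitalize first letter of each word
Word transformations: 'pfyjcn'->'Pfyjcn', 'dyy'->'Dyy'
Result: Pfyjcn Dyy


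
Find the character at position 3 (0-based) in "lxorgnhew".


Input string: 'lxorgnhew'
Operation: get character at index 3
Index mapping: s[0]='l', s[1]='x', s[2]='o', s[3]='r'
Result: 'r'


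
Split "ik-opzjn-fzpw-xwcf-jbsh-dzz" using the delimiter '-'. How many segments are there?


Input string: 'ik-opzjn-fzpw-xwcf-jbsh-dzz'
Delimiter: '-'
Split result: 'ik', 'opzjn', 'fzpw', 'xwcf', 'jbsh', 'dzz'
Number of parts: 6


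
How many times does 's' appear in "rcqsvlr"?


Input string: 'rcqsvlr'
Target character: 's'
Scan each position: s[3]='s'
Matches found at indices: 3
Total: 1


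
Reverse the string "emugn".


Input string: 'emugn'
Operation: reverse character order
Original order: 'e' -> 'm' -> 'u' -> 'g' -> 'n'
Reversed order: 'n' -> 'g' -> 'u' -> 'm' -> 'e'
Result: ngume


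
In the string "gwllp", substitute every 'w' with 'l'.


Input string: 'gwllp'
Operation: replace 'w' with 'l'
Positions of 'w': 1
After replacement: glllp


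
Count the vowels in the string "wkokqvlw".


Input string: 'wkokqvlw'
Operation: count vowels (a, e, i, o, u)
Scan: s[0]='w', s[1]='k', s[2]='o' (vowel), s[3]='k', s[4]='q', s[5]='v', s[6]='l', s[7]='w'
Vowels found: 1
Result: 1


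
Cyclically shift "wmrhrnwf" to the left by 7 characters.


Input: 'wmrhrnwf', shift = 7
Operation: split at index 7 and swap parts
Front part s[0:7] = 'wmrhrnw'
Back part s[7:] = 'f'
Rotated = back + front = 'f' + 'wmrhrnw'
Result: fwmrhrnw


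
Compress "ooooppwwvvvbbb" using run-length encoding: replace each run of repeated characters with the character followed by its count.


Input: 'ooooppwwvvvbbb'
Operation: identify consecutive runs
Runs: 'oooo' -> o4, 'pp' -> p2, 'ww' -> w2, 'vvv' -> v3, 'bbb' -> b3
Encoded: o4p2w2v3b3


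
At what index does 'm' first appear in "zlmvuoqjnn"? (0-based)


Input string: 'zlmvuoqjnn'
Target: 'm'
Scanning left to right: s[0]='z', s[1]='l', s[2]='m'
First match at index: 2


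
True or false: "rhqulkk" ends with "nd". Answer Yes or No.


Input string: 'rhqulkk'
Suffix to check: 'nd'
Last 2 characters of input: 'kk'
Match: False
Result: No


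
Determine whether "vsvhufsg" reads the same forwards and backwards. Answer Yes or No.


Input string: 'vsvhufsg'
Reversed: 'gsfuhvsv'
Compare pairs: s[0]='v' vs s[7]='g' (mismatch), s[1]='s' vs s[6]='s' (match), s[2]='v' vs s[5]='f' (mismatch), s[3]='h' vs s[4]='u' (mismatch)
Palindrome: No


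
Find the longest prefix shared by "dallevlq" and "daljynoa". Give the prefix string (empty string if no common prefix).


String 1: 'dallevlq'
String 2: 'daljynoa'
Compare position by position:
pos 0: 'd' vs 'd' match
pos 1: 'a' vs 'a' match
pos 2: 'l' vs 'l' match
pos 3: 'l' vs 'j' differ -> stop
Longest common prefix: "dal" (length 3)


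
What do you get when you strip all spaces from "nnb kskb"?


Input string: 'nnb kskb'
Operation: remove all spaces
Words: 'nnb', 'kskb'
Join without spaces: nnbkskb


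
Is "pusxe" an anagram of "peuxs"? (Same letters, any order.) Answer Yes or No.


String 1: 'peuxs' -> sorted: 'epsux'
String 2: 'pusxe' -> sorted: 'epsux'
Compare sorted forms: 'epsux' == 'epsux'
Anagram: Yes


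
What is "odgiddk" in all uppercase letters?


Input string: 'odgiddk'
Operation: convert each letter to uppercase
Mapping: 'o'->'O', 'd'->'D', 'g'->'G', 'i'->'I', 'd'->'D', 'd'->'D', 'k'->'K'
Result: ODGIDDK


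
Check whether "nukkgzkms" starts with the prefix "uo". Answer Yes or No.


Input string: 'nukkgzkms'
Prefix to check: 'uo'
First 2 characters of input: 'nu'
Match: False
Result: No


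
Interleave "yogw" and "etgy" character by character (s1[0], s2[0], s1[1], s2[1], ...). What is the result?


String 1: 'yogw'
String 2: 'etgy'
Operation: alternate characters
Pairs: 'y'+'e', 'o'+'t', 'g'+'g', 'w'+'y'
Result: yeotggwy


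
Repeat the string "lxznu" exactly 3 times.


Input string: 'lxznu'
Operation: repeat 3 times
Concatenation: 'lxznu' + 'lxznu' + 'lxznu'
Result: lxznulxznulxznu


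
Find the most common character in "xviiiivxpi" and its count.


Input: 'xviiiivxpi'
Operation: tally each character
Counts: 'i':5, 'p':1, 'v':2, 'x':2
Maximum: 'i' appears 5 times


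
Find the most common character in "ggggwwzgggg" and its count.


Input: 'ggggwwzgggg'
Operation: tally each character
Counts: 'g':8, 'w':2, 'z':1
Maximum: 'g' appears 8 times


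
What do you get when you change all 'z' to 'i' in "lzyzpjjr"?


Input string: 'lzyzpjjr'
Operation: replace 'z' with 'i'
Positions of 'z': 1, 3
After replacement: liyipjjr


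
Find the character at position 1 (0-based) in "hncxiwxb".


Input string: 'hncxiwxb'
Operation: get character at index 1
Index mapping: s[0]='h', s[1]='n'
Result: 'n'


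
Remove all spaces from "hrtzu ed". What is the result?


Input string: 'hrtzu ed'
Operation: remove all spaces
Words: 'hrtzu', 'ed'
Join without spaces: hrtzued


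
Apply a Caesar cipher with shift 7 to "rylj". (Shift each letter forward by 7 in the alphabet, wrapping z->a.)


Input: 'rylj', shift = 7
Operation: for each letter, (position + 7) mod 26
Mapping: 'r'(17+7=24)->'y', 'y'(24+7=31, 31 mod 26=5)->'f', 'l'(11+7=18)->'s', 'j'(9+7=16)->'q'
Result: yfsq


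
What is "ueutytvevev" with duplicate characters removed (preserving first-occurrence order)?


Input: 'ueutytvevev'
Operation: keep first occurrence of each character
Scan: s[0]='u' new -> keep; s[1]='e' new -> keep; s[2]='u' seen -> skip; s[3]='t' new -> keep; s[4]='y' new -> keep; s[5]='t' seen -> skip; s[6]='v' new -> keep; s[7]='e' seen -> skip; s[8]='v' seen -> skip; s[9]='e' seen -> skip; s[10]='v' seen -> skip
Result: uetyv


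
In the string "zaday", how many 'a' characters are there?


Input string: 'zaday'
Target character: 'a'
Scan each position: s[1]='a', s[3]='a'
Matches found at indices: 1, 3
Total: 2


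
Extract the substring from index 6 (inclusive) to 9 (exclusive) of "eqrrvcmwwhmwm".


Input string: 'eqrrvcmwwhmwm'
Operation: slice [6:9]
Extract characters: s[6]='m', s[7]='w', s[8]='w'
Result: mww


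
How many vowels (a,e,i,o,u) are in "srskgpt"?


Input string: 'srskgpt'
Operation: count vowels (a, e, i, o, u)
Scan: s[0]='s', s[1]='r', s[2]='s', s[3]='k', s[4]='g', s[5]='p', s[6]='t'
Vowels found: 0
Result: 0


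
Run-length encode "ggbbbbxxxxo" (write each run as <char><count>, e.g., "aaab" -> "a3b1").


Input: 'ggbbbbxxxxo'
Operation: identify consecutive runs
Runs: 'gg' -> g2, 'bbbb' -> b4, 'xxxx' -> x4, 'o' -> o1
Encoded: g2b4x4o1


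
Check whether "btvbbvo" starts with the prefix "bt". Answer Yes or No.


Input string: 'btvbbvo'
Prefix to check: 'bt'
First 2 characters of input: 'bt'
Match: True
Result: Yes


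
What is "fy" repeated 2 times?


Input string: 'fy'
Operation: repeat 2 times
Concatenation: 'fy' + 'fy'
Result: fyfy


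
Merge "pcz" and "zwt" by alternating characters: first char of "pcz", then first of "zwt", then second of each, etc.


String 1: 'pcz'
String 2: 'zwt'
Operation: alternate characters
Pairs: 'p'+'z', 'c'+'w', 'z'+'t'
Result: pzcwzt


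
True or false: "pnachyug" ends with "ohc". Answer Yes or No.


Input string: 'pnachyug'
Suffix to check: 'ohc'
Last 3 characters of input: 'yug'
Match: False
Result: No


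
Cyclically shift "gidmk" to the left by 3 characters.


Input: 'gidmk', shift = 3
Operation: split at index 3 and swap parts
Front part s[0:3] = 'gid'
Back part s[3:] = 'mk'
Rotated = back + front = 'mk' + 'gid'
Result: mkgid


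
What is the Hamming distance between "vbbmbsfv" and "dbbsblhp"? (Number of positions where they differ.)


String 1: 'vbbmbsfv'
String 2: 'dbbsblhp'
Compare each position: pos 0: 'v'!='d', pos 1: 'b'=='b', pos 2: 'b'=='b', pos 3: 'm'!='s', pos 4: 'b'=='b', pos 5: 's'!='l', pos 6: 'f'!='h', pos 7: 'v'!='p'
Differing positions: 5
Hamming distance: 5


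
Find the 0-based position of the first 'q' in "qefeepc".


Input string: 'qefeepc'
Target: 'q'
Scanning left to right: s[0]='q'
First match at index: 0


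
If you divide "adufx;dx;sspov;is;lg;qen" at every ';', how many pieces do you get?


Input string: 'adufx;dx;sspov;is;lg;qen'
Delimiter: ';'
Split result: 'adufx', 'dx', 'sspov', 'is', 'lg', 'qen'
Number of parts: 6


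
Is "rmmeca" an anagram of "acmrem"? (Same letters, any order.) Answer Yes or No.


String 1: 'acmrem' -> sorted: 'acemmr'
String 2: 'rmmeca' -> sorted: 'acemmr'
Compare sorted forms: 'acemmr' == 'acemmr'
Anagram: Yes


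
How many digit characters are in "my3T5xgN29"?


Input string: 'my3T5xgN29'
Operation: count digit characters (0-9)
Scan: 'm', 'y', '3'(digit), 'T', '5'(digit), 'x', 'g', 'N', '2'(digit), '9'(digit)
Digits found: 4
Result: 4


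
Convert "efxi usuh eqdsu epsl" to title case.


Input string: 'efxi usuh eqdsu epsl'
Operation: capitalize first letter of each word
Word transformations: 'efxi'->'Efxi', 'usuh'->'Usuh', 'eqdsu'->'Eqdsu', 'epsl'->'Epsl'
Result: Efxi Usuh Eqdsu Epsl


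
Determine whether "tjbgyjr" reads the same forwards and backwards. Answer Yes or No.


Input string: 'tjbgyjr'
Reversed: 'rjygbjt'
Compare pairs: s[0]='t' vs s[6]='r' (mismatch), s[1]='j' vs s[5]='j' (match), s[2]='b' vs s[4]='y' (mismatch)
Palindrome: No


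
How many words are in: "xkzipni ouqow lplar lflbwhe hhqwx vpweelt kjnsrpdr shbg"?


Input string: 'xkzipni ouqow lplar lflbwhe hhqwx vpweelt kjnsrpdr shbg'
Operation: split by spaces
Words found: 'xkzipni', 'ouqow', 'lplar', 'lflbwhe', 'hhqwx', 'vpweelt', 'kjnsrpdr', 'shbg'
Word count: 8


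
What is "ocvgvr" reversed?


Input string: 'ocvgvr'
Operation: reverse character order
Original order: 'o' -> 'c' -> 'v' -> 'g' -> 'v' -> 'r'
Reversed order: 'r' -> 'v' -> 'g' -> 'v' -> 'c' -> 'o'
Result: rvgvco


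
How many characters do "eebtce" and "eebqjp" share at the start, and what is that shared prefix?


String 1: 'eebtce'
String 2: 'eebqjp'
Compare position by position:
pos 0: 'e' vs 'e' match
pos 1: 'e' vs 'e' match
pos 2: 'b' vs 'b' match
pos 3: 't' vs 'q' differ -> stop
Longest common prefix: "eeb" (length 3)


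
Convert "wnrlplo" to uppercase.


Input string: 'wnrlplo'
Operation: convert each letter to uppercase
Mapping: 'w'->'W', 'n'->'N', 'r'->'R', 'l'->'L', 'p'->'P', 'l'->'L', 'o'->'O'
Result: WNRLPLO


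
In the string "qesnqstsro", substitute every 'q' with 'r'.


Input string: 'qesnqstsro'
Operation: replace 'q' with 'r'
Positions of 'q': 0, 4
After replacement: resnrstsro


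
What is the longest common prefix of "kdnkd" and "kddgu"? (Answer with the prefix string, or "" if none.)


String 1: 'kdnkd'
String 2: 'kddgu'
Compare position by position:
pos 0: 'k' vs 'k' match
pos 1: 'd' vs 'd' match
pos 2: 'n' vs 'd' differ -> stop
Longest common prefix: "kd" (length 2)


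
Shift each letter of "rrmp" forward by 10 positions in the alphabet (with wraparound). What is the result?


Input: 'rrmp', shift = 10
Operation: for each letter, (position + 10) mod 26
Mapping: 'r'(17+10=27, 27 mod 26=1)->'b', 'r'(17+10=27, 27 mod 26=1)->'b', 'm'(12+10=22)->'w', 'p'(15+10=25)->'z'
Result: bbwz


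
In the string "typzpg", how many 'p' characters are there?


Input string: 'typzpg'
Target character: 'p'
Scan each position: s[2]='p', s[4]='p'
Matches found at indices: 2, 4
Total: 2


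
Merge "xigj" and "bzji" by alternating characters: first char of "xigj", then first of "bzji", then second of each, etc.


String 1: 'xigj'
String 2: 'bzji'
Operation: alternate characters
Pairs: 'x'+'b', 'i'+'z', 'g'+'j', 'j'+'i'
Result: xbizgjji


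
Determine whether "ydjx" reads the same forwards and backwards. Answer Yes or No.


Input string: 'ydjx'
Reversed: 'xjdy'
Compare pairs: s[0]='y' vs s[3]='x' (mismatch), s[1]='d' vs s[2]='j' (mismatch)
Palindrome: No


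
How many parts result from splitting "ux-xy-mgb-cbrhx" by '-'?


Input string: 'ux-xy-mgb-cbrhx'
Delimiter: '-'
Split result: 'ux', 'xy', 'mgb', 'cbrhx'
Number of parts: 4


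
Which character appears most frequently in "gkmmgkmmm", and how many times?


Input: 'gkmmgkmmm'
Operation: tally each character
Counts: 'g':2, 'k':2, 'm':5
Maximum: 'm' appears 5 times


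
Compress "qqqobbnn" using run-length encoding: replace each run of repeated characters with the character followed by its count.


Input: 'qqqobbnn'
Operation: identify consecutive runs
Runs: 'qqq' -> q3, 'o' -> o1, 'bb' -> b2, 'nn' -> n2
Encoded: q3o1b2n2


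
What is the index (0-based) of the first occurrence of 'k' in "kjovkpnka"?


Input string: 'kjovkpnka'
Target: 'k'
Scanning left to right: s[0]='k'
First match at index: 0


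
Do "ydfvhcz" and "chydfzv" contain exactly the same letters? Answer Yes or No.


String 1: 'ydfvhcz' -> sorted: 'cdfhvyz'
String 2: 'chydfzv' -> sorted: 'cdfhvyz'
Compare sorted forms: 'cdfhvyz' == 'cdfhvyz'
Anagram: Yes


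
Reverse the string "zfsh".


Input string: 'zfsh'
Operation: reverse character order
Original order: 'z' -> 'f' -> 's' -> 'h'
Reversed order: 'h' -> 's' -> 'f' -> 'z'
Result: hsfz


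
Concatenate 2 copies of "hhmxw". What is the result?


Input string: 'hhmxw'
Operation: repeat 2 times
Concatenation: 'hhmxw' + 'hhmxw'
Result: hhmxwhhmxw


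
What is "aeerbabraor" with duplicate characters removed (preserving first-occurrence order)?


Input: 'aeerbabraor'
Operation: keep first occurrence of each character
Scan: s[0]='a' new -> keep; s[1]='e' new -> keep; s[2]='e' seen -> skip; s[3]='r' new -> keep; s[4]='b' new -> keep; s[5]='a' seen -> skip; s[6]='b' seen -> skip; s[7]='r' seen -> skip; s[8]='a' seen -> skip; s[9]='o' new -> keep; s[10]='r' seen -> skip
Result: aerbo


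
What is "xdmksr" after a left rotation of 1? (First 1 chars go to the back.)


Input: 'xdmksr', shift = 1
Operation: split at index 1 and swap parts
Front part s[0:1] = 'x'
Back part s[1:] = 'dmksr'
Rotated = back + front = 'dmksr' + 'x'
Result: dmksrx


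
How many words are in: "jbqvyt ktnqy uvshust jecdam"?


Input string: 'jbqvyt ktnqy uvshust jecdam'
Operation: split by spaces
Words found: 'jbqvyt', 'ktnqy', 'uvshust', 'jecdam'
Word count: 4


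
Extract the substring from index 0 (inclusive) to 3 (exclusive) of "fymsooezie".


Input string: 'fymsooezie'
Operation: slice [0:3]
Extract characters: s[0]='f', s[1]='y', s[2]='m'
Result: fym


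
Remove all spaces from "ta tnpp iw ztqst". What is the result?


Input string: 'ta tnpp iw ztqst'
Operation: remove all spaces
Words: 'ta', 'tnpp', 'iw', 'ztqst'
Join without spaces: tatnppiwztqst


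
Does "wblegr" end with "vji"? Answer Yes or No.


Input string: 'wblegr'
Suffix to check: 'vji'
Last 3 characters of input: 'egr'
Match: False
Result: No


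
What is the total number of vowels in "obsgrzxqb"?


Input string: 'obsgrzxqb'
Operation: count vowels (a, e, i, o, u)
Scan: s[0]='o' (vowel), s[1]='b', s[2]='s', s[3]='g', s[4]='r', s[5]='z', s[6]='x', s[7]='q', s[8]='b'
Vowels found: 1
Result: 1


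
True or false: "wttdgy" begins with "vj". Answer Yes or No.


Input string: 'wttdgy'
Prefix to check: 'vj'
First 2 characters of input: 'wt'
Match: False
Result: No


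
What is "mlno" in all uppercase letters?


Input string: 'mlno'
Operation: convert each letter to uppercase
Mapping: 'm'->'M', 'l'->'L', 'n'->'N', 'o'->'O'
Result: MLNO


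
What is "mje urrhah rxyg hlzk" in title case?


Input string: 'mje urrhah rxyg hlzk'
Operation: capitalize first letter of each word
Word transformations: 'mje'->'Mje', 'urrhah'->'Urrhah', 'rxyg'->'Rxyg', 'hlzk'->'Hlzk'
Result: Mje Urrhah Rxyg Hlzk
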